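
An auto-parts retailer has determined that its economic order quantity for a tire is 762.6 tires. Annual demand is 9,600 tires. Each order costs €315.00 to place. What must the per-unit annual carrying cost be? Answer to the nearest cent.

H ≈ €10.40

Squaring Q* = √(2DS/H) gives Q*² = 2DS/H.
From Q* = √(2DS/H): H = 2DS / Q*² = 2 × 9,600 × 315 / 762.6² = 10.3996.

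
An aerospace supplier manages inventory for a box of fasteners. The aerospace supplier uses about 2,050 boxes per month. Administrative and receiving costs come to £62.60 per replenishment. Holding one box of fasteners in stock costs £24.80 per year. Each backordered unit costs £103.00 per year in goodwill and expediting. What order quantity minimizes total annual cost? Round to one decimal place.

Annual demand D = 2,050 × 12 = 24,600.
With planned backorders, Q* = √(2DS/H) · √((H+B)/B).
√(2DS/H) = √(2 × 24,600 × 62.6 / 24.8) = 352.406.
√((H+B)/B) = √((24.8+103)/103) = 1.1139.
Q* ≈ 392.546.

Q* ≈ 392.5 boxes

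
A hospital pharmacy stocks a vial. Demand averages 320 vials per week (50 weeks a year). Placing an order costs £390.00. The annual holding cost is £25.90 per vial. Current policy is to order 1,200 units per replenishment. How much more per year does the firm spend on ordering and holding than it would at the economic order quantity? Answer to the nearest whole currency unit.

Extra cost ≈ £2,761 per year

Annual demand D = 320 × 50 = 16,000.
EOQ = √(2DS/H) = √(2 × 16,000 × 390 / 25.9) ≈ 694.16.
Cost at Q* = (D/Q*)S + (Q*/2)H = √(2DSH) ≈ £17,978.65.
Cost at Q = 1,200: (16,000/1,200)×390 + (1,200/2)×25.9 = £5,200.00 + £15,540.00 = £20,740.00.
Excess = £20,740.00 − £17,978.65 = £2,761.35.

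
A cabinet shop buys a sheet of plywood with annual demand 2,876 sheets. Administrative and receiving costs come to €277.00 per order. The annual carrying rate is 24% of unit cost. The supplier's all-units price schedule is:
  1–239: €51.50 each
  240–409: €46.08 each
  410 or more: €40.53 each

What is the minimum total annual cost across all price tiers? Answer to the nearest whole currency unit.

TC* ≈ €120,501

Holding cost per unit per year at price C is H = 0.24·C.
Candidates are each tier's EOQ (if it falls in that tier) and each price-break quantity.
Tier 1 (€51.50): EOQ = 359.0 exceeds tier's upper bound 239, so this tier is dominated.
EOQ at €46.08 = 379.6 (feasible in tier 2): TC = 2,876×€46.08 + (2,876/379.6)×277 + (379.6/2)×0.24×€46.08 = €136,723.78.
EOQ at €40.53 = 404.7 < 410, so use break Q=410: TC = 2,876×€40.53 + (2,876/410.0)×277 + (410.0/2)×0.24×€40.53 = €120,501.41.
Lowest total cost among the candidates is at Q = 410.0.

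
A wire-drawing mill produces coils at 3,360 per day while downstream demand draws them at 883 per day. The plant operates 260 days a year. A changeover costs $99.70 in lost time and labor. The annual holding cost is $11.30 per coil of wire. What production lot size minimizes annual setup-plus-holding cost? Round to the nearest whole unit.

Annual demand D = 883 × 260 = 229,580.
Production build-up factor (1 − d/p) = 1 − 883/3,360 = 0.7372.
Q* = √(2DS / (H(1 − d/p))) = √(2 × 229,580 × 99.7 / (11.3 × 0.7372)).
= √(45,778,252 / 8.3304) ≈ 2344.213.

Q* ≈ 2,344 coils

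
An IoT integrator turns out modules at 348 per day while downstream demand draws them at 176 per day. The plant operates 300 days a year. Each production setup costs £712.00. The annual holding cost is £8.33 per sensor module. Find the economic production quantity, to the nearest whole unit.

Q* ≈ 4,273 modules

Annual demand D = 176 × 300 = 52,800.
Production build-up factor (1 − d/p) = 1 − 176/348 = 0.4943.
Q* = √(2DS / (H(1 − d/p))) = √(2 × 52,800 × 712 / (8.33 × 0.4943)).
= √(75,187,200 / 4.1171) ≈ 4273.413.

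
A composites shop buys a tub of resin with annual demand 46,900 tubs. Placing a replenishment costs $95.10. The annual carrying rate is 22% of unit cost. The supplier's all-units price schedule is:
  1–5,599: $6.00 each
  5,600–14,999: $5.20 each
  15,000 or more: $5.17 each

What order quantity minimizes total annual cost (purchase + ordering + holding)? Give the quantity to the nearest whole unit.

Q* ≈ 5,600 tubs

Holding cost per unit per year at price C is H = 0.22·C.
Evaluate total cost at each tier's feasible EOQ or, if the EOQ is below the tier, at the tier's minimum quantity.
EOQ at $6.00 = 2599.6 (feasible in tier 1): TC = 46,900×$6.00 + (46,900/2599.6)×95.1 + (2599.6/2)×0.22×$6.00 = $284,831.46.
EOQ at $5.20 = 2792.4 < 5600, so use break Q=5600: TC = 46,900×$5.20 + (46,900/5600.0)×95.1 + (5600.0/2)×0.22×$5.20 = $247,879.66.
EOQ at $5.17 = 2800.5 < 15000, so use break Q=15000: TC = 46,900×$5.17 + (46,900/15000.0)×95.1 + (15000.0/2)×0.22×$5.17 = $251,300.85.
Lowest total cost is $247,879.66 at Q = 5600.0.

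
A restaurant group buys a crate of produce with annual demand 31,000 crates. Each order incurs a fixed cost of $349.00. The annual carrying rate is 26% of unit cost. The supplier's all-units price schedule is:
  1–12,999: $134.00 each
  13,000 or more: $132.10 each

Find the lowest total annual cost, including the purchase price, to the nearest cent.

Holding cost per unit per year at price C is H = 0.26·C.
For each price level, check whether its EOQ is feasible; otherwise the best quantity at that price is the breakpoint.
EOQ at $134.00 = 788.1 (feasible in tier 1): TC = 31,000×$134.00 + (31,000/788.1)×349 + (788.1/2)×0.26×$134.00 = $4,181,456.66.
EOQ at $132.10 = 793.7 < 13000, so use break Q=13000: TC = 31,000×$132.10 + (31,000/13000.0)×349 + (13000.0/2)×0.26×$132.10 = $4,319,181.23.
Lowest total cost among the candidates is at Q = 788.1.

TC* ≈ $4,181,456.66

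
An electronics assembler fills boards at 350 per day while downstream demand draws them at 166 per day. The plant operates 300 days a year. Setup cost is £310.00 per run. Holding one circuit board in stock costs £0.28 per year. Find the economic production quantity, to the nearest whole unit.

Q* ≈ 14,483 boards

Annual demand D = 166 × 300 = 49,800.
Production build-up factor (1 − d/p) = 1 − 166/350 = 0.5257.
Q* = √(2DS / (H(1 − d/p))) = √(2 × 49,800 × 310 / (0.28 × 0.5257)).
= √(30,876,000 / 0.1472) ≈ 14482.936.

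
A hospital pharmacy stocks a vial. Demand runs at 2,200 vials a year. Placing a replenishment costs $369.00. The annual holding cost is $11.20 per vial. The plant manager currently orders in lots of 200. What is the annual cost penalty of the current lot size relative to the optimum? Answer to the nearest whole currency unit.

EOQ = √(2DS/H) = √(2 × 2,200 × 369 / 11.2) ≈ 380.74.
Cost at Q* = (D/Q*)S + (Q*/2)H = √(2DSH) ≈ $4,264.31.
Cost at Q = 200: (2,200/200)×369 + (200/2)×11.2 = $4,059.00 + $1,120.00 = $5,179.00.
Excess = $5,179.00 − $4,264.31 = $914.69.

Extra cost ≈ $915 per year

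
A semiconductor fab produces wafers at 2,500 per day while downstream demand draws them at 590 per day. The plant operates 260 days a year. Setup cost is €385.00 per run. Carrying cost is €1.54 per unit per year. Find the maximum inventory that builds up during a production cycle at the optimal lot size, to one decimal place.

Annual demand D = 590 × 260 = 153,400.
Production build-up factor (1 − d/p) = 1 − 590/2,500 = 0.7640.
Q* = √(2DS / (H(1 − d/p))) = √(2 × 153,400 × 385 / (1.54 × 0.7640)).
= √(118,118,000 / 1.1766) ≈ 10019.614.
Maximum inventory = Q*(1 − d/p) = 10019.614 × 0.7640 ≈ 7654.985.

I_max ≈ 7,655.0 wafers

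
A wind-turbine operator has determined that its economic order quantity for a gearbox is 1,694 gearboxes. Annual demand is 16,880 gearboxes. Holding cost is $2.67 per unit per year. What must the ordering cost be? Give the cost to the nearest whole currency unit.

S ≈ $227

The basic EOQ model gives Q* = √(2DS/H); rearrange for the unknown.
From Q* = √(2DS/H): S = Q*²H / (2D) = 1,694² × 2.67 / (2 × 16,880) = 226.9528.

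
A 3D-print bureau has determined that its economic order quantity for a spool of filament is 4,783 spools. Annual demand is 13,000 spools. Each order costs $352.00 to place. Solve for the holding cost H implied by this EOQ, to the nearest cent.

Invert the EOQ relation Q*² = 2DS/H.
From Q* = √(2DS/H): H = 2DS / Q*² = 2 × 13,000 × 352 / 4,783² = 0.4001.

H ≈ $0.40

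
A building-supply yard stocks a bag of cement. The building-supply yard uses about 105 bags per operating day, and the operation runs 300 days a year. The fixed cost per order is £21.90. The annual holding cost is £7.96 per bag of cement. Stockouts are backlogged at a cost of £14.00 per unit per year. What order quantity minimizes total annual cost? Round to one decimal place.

Q* ≈ 521.4 bags

Annual demand D = 105 × 300 = 31,500.
With planned backorders, Q* = √(2DS/H) · √((H+B)/B).
√(2DS/H) = √(2 × 31,500 × 21.9 / 7.96) = 416.328.
√((H+B)/B) = √((7.96+14)/14) = 1.2524.
Q* ≈ 521.420.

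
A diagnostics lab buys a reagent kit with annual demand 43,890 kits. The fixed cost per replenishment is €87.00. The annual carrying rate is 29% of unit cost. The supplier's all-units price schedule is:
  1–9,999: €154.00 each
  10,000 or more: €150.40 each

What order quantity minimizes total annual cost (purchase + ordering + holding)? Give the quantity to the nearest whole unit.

Q* ≈ 414 kits

Holding cost per unit per year at price C is H = 0.29·C.
For each price level, check whether its EOQ is feasible; otherwise the best quantity at that price is the breakpoint.
EOQ at €154.00 = 413.5 (feasible in tier 1): TC = 43,890×€154.00 + (43,890/413.5)×87 + (413.5/2)×0.29×€154.00 = €6,777,527.87.
EOQ at €150.40 = 418.4 < 10000, so use break Q=10000: TC = 43,890×€150.40 + (43,890/10000.0)×87 + (10000.0/2)×0.29×€150.40 = €6,819,517.84.
Lowest total cost is €6,777,527.87 at Q = 413.5.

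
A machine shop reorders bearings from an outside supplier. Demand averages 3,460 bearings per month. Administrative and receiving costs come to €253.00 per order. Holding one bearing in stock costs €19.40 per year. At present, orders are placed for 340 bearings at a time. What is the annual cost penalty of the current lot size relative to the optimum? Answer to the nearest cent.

Extra cost ≈ €14,005.23 per year

Annual demand D = 3,460 × 12 = 41,520.
EOQ = √(2DS/H) = √(2 × 41,520 × 253 / 19.4) ≈ 1040.65.
Cost at Q* = (D/Q*)S + (Q*/2)H = √(2DSH) ≈ €20,188.53.
Cost at Q = 340: (41,520/340)×253 + (340/2)×19.4 = €30,895.76 + €3,298.00 = €34,193.76.
Excess = €34,193.76 − €20,188.53 = €14,005.23.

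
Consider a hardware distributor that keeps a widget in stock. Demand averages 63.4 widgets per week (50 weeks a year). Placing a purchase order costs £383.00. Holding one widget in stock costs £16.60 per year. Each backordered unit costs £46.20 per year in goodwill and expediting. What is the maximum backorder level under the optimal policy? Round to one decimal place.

Annual demand D = 63.4 × 50 = 3,170.
With planned backorders, Q* = √(2DS/H) · √((H+B)/B).
√(2DS/H) = √(2 × 3,170 × 383 / 16.6) = 382.463.
√((H+B)/B) = √((16.6+46.2)/46.2) = 1.1659.
Q* ≈ 445.912.
S* = Q* · H/(H+B) = 445.912 × 16.6/62.8 ≈ 117.868.

S* ≈ 117.9 widgets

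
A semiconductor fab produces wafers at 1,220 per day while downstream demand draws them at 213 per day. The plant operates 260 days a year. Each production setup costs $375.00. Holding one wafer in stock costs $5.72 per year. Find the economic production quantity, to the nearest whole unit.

Q* ≈ 2,966 wafers

Annual demand D = 213 × 260 = 55,380.
Production build-up factor (1 − d/p) = 1 − 213/1,220 = 0.8254.
Q* = √(2DS / (H(1 − d/p))) = √(2 × 55,380 × 375 / (5.72 × 0.8254)).
= √(41,535,000 / 4.7213) ≈ 2966.021.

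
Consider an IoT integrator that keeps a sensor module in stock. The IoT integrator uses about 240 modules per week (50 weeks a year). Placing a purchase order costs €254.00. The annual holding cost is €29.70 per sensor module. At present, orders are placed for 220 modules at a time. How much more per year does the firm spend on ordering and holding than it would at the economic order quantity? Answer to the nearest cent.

Annual demand D = 240 × 50 = 12,000.
EOQ = √(2DS/H) = √(2 × 12,000 × 254 / 29.7) ≈ 453.05.
Cost at Q* = (D/Q*)S + (Q*/2)H = √(2DSH) ≈ €13,455.53.
Cost at Q = 220: (12,000/220)×254 + (220/2)×29.7 = €13,854.55 + €3,267.00 = €17,121.55.
Excess = €17,121.55 − €13,455.53 = €3,666.02.

Extra cost ≈ €3,666.02 per year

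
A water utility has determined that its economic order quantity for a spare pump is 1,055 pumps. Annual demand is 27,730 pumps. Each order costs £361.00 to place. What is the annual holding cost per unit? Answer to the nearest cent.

H ≈ £17.99

The basic EOQ model gives Q* = √(2DS/H); rearrange for the unknown.
From Q* = √(2DS/H): H = 2DS / Q*² = 2 × 27,730 × 361 / 1,055² = 17.9880.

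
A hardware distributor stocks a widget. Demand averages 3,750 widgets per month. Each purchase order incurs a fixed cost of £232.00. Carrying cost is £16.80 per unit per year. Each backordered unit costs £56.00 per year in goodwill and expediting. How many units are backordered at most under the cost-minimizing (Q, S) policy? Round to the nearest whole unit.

Annual demand D = 3,750 × 12 = 45,000.
With planned backorders, Q* = √(2DS/H) · √((H+B)/B).
√(2DS/H) = √(2 × 45,000 × 232 / 16.8) = 1114.835.
√((H+B)/B) = √((16.8+56)/56) = 1.1402.
Q* ≈ 1271.108.
S* = Q* · H/(H+B) = 1271.108 × 16.8/72.8 ≈ 293.333.

S* ≈ 293 widgets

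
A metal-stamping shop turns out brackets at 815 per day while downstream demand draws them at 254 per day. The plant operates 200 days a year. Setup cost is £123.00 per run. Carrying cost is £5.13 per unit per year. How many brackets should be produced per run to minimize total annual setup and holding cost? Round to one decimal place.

Annual demand D = 254 × 200 = 50,800.
Production build-up factor (1 − d/p) = 1 − 254/815 = 0.6883.
Q* = √(2DS / (H(1 − d/p))) = √(2 × 50,800 × 123 / (5.13 × 0.6883)).
= √(12,496,800 / 3.5312) ≈ 1881.214.

Q* ≈ 1,881.2 brackets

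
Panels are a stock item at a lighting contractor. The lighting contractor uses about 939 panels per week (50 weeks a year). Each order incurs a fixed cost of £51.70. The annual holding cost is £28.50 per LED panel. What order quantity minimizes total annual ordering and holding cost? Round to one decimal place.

Annual demand D = 939 × 50 = 46,950.
EOQ = √(2DS / H) = √(2 × 46,950 × 51.7 / 28.5).
= √(4,854,630 / 28.5) = √170,337.8947 ≈ 412.720.

Q* ≈ 412.7 panels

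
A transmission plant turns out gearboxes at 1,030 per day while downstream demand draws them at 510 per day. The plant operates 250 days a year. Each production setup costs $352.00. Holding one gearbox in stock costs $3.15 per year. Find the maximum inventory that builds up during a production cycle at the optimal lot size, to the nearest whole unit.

Annual demand D = 510 × 250 = 127,500.
Production build-up factor (1 − d/p) = 1 − 510/1,030 = 0.5049.
Q* = √(2DS / (H(1 − d/p))) = √(2 × 127,500 × 352 / (3.15 × 0.5049)).
= √(89,760,000 / 1.5903) ≈ 7512.822.
Maximum inventory = Q*(1 − d/p) = 7512.822 × 0.5049 ≈ 3792.881.

I_max ≈ 3,793 gearboxes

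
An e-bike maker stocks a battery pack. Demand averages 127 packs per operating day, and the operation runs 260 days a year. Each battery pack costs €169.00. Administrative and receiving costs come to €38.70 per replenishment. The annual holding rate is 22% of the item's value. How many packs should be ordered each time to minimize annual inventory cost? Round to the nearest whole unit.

Annual demand D = 127 × 260 = 33,020.
Holding cost H = 0.22 × €169.00 = €37.1800 per unit per year.
EOQ = √(2DS / H) = √(2 × 33,020 × 38.7 / 37.18).
= √(2,555,748 / 37.18) = √68,739.8601 ≈ 262.183.

Q* ≈ 262 packs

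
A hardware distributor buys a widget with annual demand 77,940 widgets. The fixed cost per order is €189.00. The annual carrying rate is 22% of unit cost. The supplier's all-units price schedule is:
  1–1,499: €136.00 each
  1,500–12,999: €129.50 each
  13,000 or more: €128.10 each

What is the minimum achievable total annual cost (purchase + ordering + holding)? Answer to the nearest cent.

TC* ≈ €10,124,417.94

Holding cost per unit per year at price C is H = 0.22·C.
For each price level, check whether its EOQ is feasible; otherwise the best quantity at that price is the breakpoint.
EOQ at €136.00 = 992.3 (feasible in tier 1): TC = 77,940×€136.00 + (77,940/992.3)×189 + (992.3/2)×0.22×€136.00 = €10,629,529.77.
EOQ at €129.50 = 1016.9 < 1500, so use break Q=1500: TC = 77,940×€129.50 + (77,940/1500.0)×189 + (1500.0/2)×0.22×€129.50 = €10,124,417.94.
EOQ at €128.10 = 1022.4 < 13000, so use break Q=13000: TC = 77,940×€128.10 + (77,940/13000.0)×189 + (13000.0/2)×0.22×€128.10 = €10,168,430.13.
Lowest total cost among the candidates is at Q = 1500.0.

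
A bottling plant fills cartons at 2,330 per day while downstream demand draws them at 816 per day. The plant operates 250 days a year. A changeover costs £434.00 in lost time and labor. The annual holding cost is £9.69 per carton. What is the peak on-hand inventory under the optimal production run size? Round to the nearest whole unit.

Annual demand D = 816 × 250 = 204,000.
Production build-up factor (1 − d/p) = 1 − 816/2,330 = 0.6498.
Q* = √(2DS / (H(1 − d/p))) = √(2 × 204,000 × 434 / (9.69 × 0.6498)).
= √(177,072,000 / 6.2964) ≈ 5303.079.
Maximum inventory = Q*(1 − d/p) = 5303.079 × 0.6498 ≈ 3445.863.

I_max ≈ 3,446 cartons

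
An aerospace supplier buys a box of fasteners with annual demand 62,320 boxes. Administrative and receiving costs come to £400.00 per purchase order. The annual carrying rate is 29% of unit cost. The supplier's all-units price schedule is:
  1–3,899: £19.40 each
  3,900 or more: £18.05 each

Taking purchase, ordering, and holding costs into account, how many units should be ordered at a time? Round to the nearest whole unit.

Q* ≈ 3,900 boxes

Holding cost per unit per year at price C is H = 0.29·C.
Candidates are each tier's EOQ (if it falls in that tier) and each price-break quantity.
EOQ at £19.40 = 2976.9 (feasible in tier 1): TC = 62,320×£19.40 + (62,320/2976.9)×400 + (2976.9/2)×0.29×£19.40 = £1,225,755.83.
EOQ at £18.05 = 3086.2 < 3900, so use break Q=3900: TC = 62,320×£18.05 + (62,320/3900.0)×400 + (3900.0/2)×0.29×£18.05 = £1,141,475.07.
Lowest total cost is £1,141,475.07 at Q = 3900.0.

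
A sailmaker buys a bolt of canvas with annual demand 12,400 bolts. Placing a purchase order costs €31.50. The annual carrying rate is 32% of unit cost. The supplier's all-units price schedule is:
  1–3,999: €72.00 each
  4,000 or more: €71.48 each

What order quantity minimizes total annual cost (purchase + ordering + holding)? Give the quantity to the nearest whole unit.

Q* ≈ 184 bolts

Holding cost per unit per year at price C is H = 0.32·C.
For each price level, check whether its EOQ is feasible; otherwise the best quantity at that price is the breakpoint.
EOQ at €72.00 = 184.1 (feasible in tier 1): TC = 12,400×€72.00 + (12,400/184.1)×31.5 + (184.1/2)×0.32×€72.00 = €897,042.50.
EOQ at €71.48 = 184.8 < 4000, so use break Q=4000: TC = 12,400×€71.48 + (12,400/4000.0)×31.5 + (4000.0/2)×0.32×€71.48 = €932,196.85.
Lowest total cost is €897,042.50 at Q = 184.1.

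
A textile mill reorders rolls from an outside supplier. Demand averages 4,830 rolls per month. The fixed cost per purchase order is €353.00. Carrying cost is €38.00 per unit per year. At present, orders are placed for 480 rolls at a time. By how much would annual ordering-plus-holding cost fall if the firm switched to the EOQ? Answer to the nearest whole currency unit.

Annual demand D = 4,830 × 12 = 57,960.
EOQ = √(2DS/H) = √(2 × 57,960 × 353 / 38) ≈ 1037.71.
Cost at Q* = (D/Q*)S + (Q*/2)H = √(2DSH) ≈ €39,432.87.
Cost at Q = 480: (57,960/480)×353 + (480/2)×38 = €42,624.75 + €9,120.00 = €51,744.75.
Excess = €51,744.75 − €39,432.87 = €12,311.88.

Extra cost ≈ €12,312 per year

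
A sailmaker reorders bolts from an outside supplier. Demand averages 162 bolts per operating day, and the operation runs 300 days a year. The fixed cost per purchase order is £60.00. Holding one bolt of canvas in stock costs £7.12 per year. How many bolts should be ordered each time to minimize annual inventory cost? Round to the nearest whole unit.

Annual demand D = 162 × 300 = 48,600.
EOQ = √(2DS / H) = √(2 × 48,600 × 60 / 7.12).
= √(5,832,000 / 7.12) = √819,101.1236 ≈ 905.042.

Q* ≈ 905 bolts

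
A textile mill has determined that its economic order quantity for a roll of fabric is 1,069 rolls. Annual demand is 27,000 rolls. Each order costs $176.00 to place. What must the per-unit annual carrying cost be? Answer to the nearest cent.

The basic EOQ model gives Q* = √(2DS/H); rearrange for the unknown.
From Q* = √(2DS/H): H = 2DS / Q*² = 2 × 27,000 × 176 / 1,069² = 8.3167.

H ≈ $8.32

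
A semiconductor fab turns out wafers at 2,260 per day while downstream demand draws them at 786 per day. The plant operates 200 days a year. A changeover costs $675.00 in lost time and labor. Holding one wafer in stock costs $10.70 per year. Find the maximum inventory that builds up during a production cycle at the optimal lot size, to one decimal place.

I_max ≈ 3,596.6 wafers

Annual demand D = 786 × 200 = 157,200.
Production build-up factor (1 − d/p) = 1 − 786/2,260 = 0.6522.
Q* = √(2DS / (H(1 − d/p))) = √(2 × 157,200 × 675 / (10.7 × 0.6522)).
= √(212,220,000 / 6.9787) ≈ 5514.508.
Maximum inventory = Q*(1 − d/p) = 5514.508 × 0.6522 ≈ 3596.630.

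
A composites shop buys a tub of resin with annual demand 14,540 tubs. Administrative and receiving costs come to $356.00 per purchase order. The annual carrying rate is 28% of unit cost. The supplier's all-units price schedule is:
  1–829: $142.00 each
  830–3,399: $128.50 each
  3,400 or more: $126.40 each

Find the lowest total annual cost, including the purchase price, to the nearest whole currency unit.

Holding cost per unit per year at price C is H = 0.28·C.
Candidates are each tier's EOQ (if it falls in that tier) and each price-break quantity.
EOQ at $142.00 = 510.3 (feasible in tier 1): TC = 14,540×$142.00 + (14,540/510.3)×356 + (510.3/2)×0.28×$142.00 = $2,084,968.29.
EOQ at $128.50 = 536.4 < 830, so use break Q=830: TC = 14,540×$128.50 + (14,540/830.0)×356 + (830.0/2)×0.28×$128.50 = $1,889,558.13.
EOQ at $126.40 = 540.8 < 3400, so use break Q=3400: TC = 14,540×$126.40 + (14,540/3400.0)×356 + (3400.0/2)×0.28×$126.40 = $1,899,544.82.
Lowest total cost among the candidates is at Q = 830.0.

TC* ≈ $1,889,558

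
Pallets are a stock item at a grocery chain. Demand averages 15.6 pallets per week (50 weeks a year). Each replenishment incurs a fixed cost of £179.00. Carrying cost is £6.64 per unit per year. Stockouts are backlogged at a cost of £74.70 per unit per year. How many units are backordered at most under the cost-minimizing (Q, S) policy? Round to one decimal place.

S* ≈ 17.5 pallets

Annual demand D = 15.6 × 50 = 780.
With planned backorders, Q* = √(2DS/H) · √((H+B)/B).
√(2DS/H) = √(2 × 780 × 179 / 6.64) = 205.071.
√((H+B)/B) = √((6.64+74.7)/74.7) = 1.0435.
Q* ≈ 213.992.
S* = Q* · H/(H+B) = 213.992 × 6.64/81.34 ≈ 17.469.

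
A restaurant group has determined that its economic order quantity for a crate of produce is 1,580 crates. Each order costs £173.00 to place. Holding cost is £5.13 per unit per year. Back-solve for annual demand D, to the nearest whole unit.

The basic EOQ model gives Q* = √(2DS/H); rearrange for the unknown.
From Q* = √(2DS/H): D = Q*²H / (2S) = 1,580² × 5.13 / (2 × 173) = 37013.098.

D ≈ 37,013 crates per year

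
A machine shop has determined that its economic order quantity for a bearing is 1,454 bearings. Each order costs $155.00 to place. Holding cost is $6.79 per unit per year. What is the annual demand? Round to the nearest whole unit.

D ≈ 46,306 bearings per year

Squaring Q* = √(2DS/H) gives Q*² = 2DS/H.
From Q* = √(2DS/H): D = Q*²H / (2S) = 1,454² × 6.79 / (2 × 155) = 46305.960.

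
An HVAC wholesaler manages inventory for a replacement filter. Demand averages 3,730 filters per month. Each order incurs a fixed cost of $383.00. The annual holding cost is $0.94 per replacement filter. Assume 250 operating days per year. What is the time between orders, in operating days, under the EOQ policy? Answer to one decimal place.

Annual demand D = 3,730 × 12 = 44,760.
Q* = √(2DS/H) = √(2 × 44,760 × 383 / 0.94) ≈ 6039.42.
Cycle time = Q*/D × 250 = 6039.42 / 44,760 × 250 ≈ 33.732 days.

T ≈ 33.7 days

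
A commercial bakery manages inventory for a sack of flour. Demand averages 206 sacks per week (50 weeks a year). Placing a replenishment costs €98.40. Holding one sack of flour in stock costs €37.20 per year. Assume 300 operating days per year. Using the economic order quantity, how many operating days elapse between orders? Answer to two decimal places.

Annual demand D = 206 × 50 = 10,300.
The optimal lot size = √(2DS/H) = √(2 × 10,300 × 98.4 / 37.2) ≈ 233.43.
Cycle time = Q*/D × 300 = 233.43 / 10,300 × 300 ≈ 6.799 days.

T ≈ 6.80 days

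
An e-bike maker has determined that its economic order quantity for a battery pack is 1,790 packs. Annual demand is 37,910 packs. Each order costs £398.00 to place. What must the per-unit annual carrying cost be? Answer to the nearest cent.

H ≈ £9.42

Squaring Q* = √(2DS/H) gives Q*² = 2DS/H.
From Q* = √(2DS/H): H = 2DS / Q*² = 2 × 37,910 × 398 / 1,790² = 9.4180.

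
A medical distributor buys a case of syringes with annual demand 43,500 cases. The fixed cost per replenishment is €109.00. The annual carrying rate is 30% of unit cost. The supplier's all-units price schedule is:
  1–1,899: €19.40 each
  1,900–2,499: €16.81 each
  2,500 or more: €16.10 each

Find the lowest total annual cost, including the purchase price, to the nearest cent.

Holding cost per unit per year at price C is H = 0.30·C.
For each price level, check whether its EOQ is feasible; otherwise the best quantity at that price is the breakpoint.
EOQ at €19.40 = 1276.5 (feasible in tier 1): TC = 43,500×€19.40 + (43,500/1276.5)×109 + (1276.5/2)×0.30×€19.40 = €851,329.07.
EOQ at €16.81 = 1371.3 < 1900, so use break Q=1900: TC = 43,500×€16.81 + (43,500/1900.0)×109 + (1900.0/2)×0.30×€16.81 = €738,521.38.
EOQ at €16.10 = 1401.2 < 2500, so use break Q=2500: TC = 43,500×€16.10 + (43,500/2500.0)×109 + (2500.0/2)×0.30×€16.10 = €708,284.10.
Lowest total cost among the candidates is at Q = 2500.0.

TC* ≈ €708,284.10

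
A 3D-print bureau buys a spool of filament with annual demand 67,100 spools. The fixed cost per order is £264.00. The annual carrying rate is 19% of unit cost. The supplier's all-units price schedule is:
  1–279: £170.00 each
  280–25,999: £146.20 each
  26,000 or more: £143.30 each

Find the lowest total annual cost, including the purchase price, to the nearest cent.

Holding cost per unit per year at price C is H = 0.19·C.
Evaluate total cost at each tier's feasible EOQ or, if the EOQ is below the tier, at the tier's minimum quantity.
Tier 1 (£170.00): EOQ = 1047.3 exceeds tier's upper bound 279, so this tier is dominated.
EOQ at £146.20 = 1129.3 (feasible in tier 2): TC = 67,100×£146.20 + (67,100/1129.3)×264 + (1129.3/2)×0.19×£146.20 = £9,841,391.02.
EOQ at £143.30 = 1140.7 < 26000, so use break Q=26000: TC = 67,100×£143.30 + (67,100/26000.0)×264 + (26000.0/2)×0.19×£143.30 = £9,970,062.32.
Lowest total cost among the candidates is at Q = 1129.3.

TC* ≈ £9,841,391.02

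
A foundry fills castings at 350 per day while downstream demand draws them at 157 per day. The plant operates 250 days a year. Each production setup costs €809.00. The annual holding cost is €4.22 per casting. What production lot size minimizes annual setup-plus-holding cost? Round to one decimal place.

Q* ≈ 5,224.1 castings

Annual demand D = 157 × 250 = 39,250.
Production build-up factor (1 − d/p) = 1 − 157/350 = 0.5514.
Q* = √(2DS / (H(1 − d/p))) = √(2 × 39,250 × 809 / (4.22 × 0.5514)).
= √(63,506,500 / 2.327) ≈ 5224.061.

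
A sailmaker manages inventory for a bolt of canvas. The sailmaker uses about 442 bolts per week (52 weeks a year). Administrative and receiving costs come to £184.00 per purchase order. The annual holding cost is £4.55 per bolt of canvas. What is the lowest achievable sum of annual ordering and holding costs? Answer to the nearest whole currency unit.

Annual demand D = 442 × 52 = 22,984.
EOQ = √(2DS/H) = √(2 × 22,984 × 184 / 4.55) ≈ 1363.42.
At Q*, ordering cost (D/Q*)S equals holding cost (Q*/2)H, each = √(DSH/2).
Minimum total = √(2DSH) = √(2 × 22,984 × 184 × 4.55) ≈ 6203.580.

TC* ≈ £6,204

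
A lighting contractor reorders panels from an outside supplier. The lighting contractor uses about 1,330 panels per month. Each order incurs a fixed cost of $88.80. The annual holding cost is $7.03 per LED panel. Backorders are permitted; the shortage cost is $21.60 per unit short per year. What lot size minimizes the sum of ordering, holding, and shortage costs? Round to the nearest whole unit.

Annual demand D = 1,330 × 12 = 15,960.
With planned backorders, Q* = √(2DS/H) · √((H+B)/B).
√(2DS/H) = √(2 × 15,960 × 88.8 / 7.03) = 634.980.
√((H+B)/B) = √((7.03+21.6)/21.6) = 1.1513.
Q* ≈ 731.045.

Q* ≈ 731 panels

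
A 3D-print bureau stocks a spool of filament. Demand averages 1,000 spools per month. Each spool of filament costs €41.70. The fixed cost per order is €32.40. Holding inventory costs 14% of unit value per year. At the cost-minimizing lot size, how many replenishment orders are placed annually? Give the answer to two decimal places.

Annual demand D = 1,000 × 12 = 12,000.
Holding cost H = 0.14 × €41.70 = €5.8380 per unit per year.
EOQ = √(2DS/H) = √(2 × 12,000 × 32.4 / 5.838) ≈ 364.96.
Orders per year = D / Q* = 12,000 / 364.96 ≈ 32.880.

N ≈ 32.88 orders per year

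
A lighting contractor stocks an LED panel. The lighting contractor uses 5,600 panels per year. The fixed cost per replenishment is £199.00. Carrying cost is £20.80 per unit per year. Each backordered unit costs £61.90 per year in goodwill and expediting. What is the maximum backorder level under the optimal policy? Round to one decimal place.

With planned backorders, Q* = √(2DS/H) · √((H+B)/B).
√(2DS/H) = √(2 × 5,600 × 199 / 20.8) = 327.344.
√((H+B)/B) = √((20.8+61.9)/61.9) = 1.1559.
Q* ≈ 378.365.
S* = Q* · H/(H+B) = 378.365 × 20.8/82.7 ≈ 95.163.

S* ≈ 95.2 panels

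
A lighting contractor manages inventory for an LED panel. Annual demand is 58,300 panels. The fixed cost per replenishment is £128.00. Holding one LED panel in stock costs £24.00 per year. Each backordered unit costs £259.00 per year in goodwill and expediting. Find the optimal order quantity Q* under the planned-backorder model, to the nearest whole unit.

Q* ≈ 824 panels

With planned backorders, Q* = √(2DS/H) · √((H+B)/B).
√(2DS/H) = √(2 × 58,300 × 128 / 24) = 788.585.
√((H+B)/B) = √((24+259)/259) = 1.0453.
Q* ≈ 824.313.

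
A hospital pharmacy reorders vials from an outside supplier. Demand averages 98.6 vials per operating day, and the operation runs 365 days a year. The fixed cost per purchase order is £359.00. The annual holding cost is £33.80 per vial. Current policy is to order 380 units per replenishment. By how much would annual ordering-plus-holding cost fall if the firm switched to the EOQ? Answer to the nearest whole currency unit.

Extra cost ≈ £10,869 per year

Annual demand D = 98.6 × 365 = 35,989.
EOQ = √(2DS/H) = √(2 × 35,989 × 359 / 33.8) ≈ 874.36.
Cost at Q* = (D/Q*)S + (Q*/2)H = √(2DSH) ≈ £29,553.26.
Cost at Q = 380: (35,989/380)×359 + (380/2)×33.8 = £34,000.13 + £6,422.00 = £40,422.13.
Excess = £40,422.13 − £29,553.26 = £10,868.87.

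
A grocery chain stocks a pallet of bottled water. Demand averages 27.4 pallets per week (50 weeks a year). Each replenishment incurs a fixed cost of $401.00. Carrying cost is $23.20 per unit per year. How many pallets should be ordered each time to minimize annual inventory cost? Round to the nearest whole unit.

Annual demand D = 27.4 × 50 = 1,370.
EOQ = √(2DS / H) = √(2 × 1,370 × 401 / 23.2).
= √(1,098,740 / 23.2) = √47,359.4828 ≈ 217.622.

Q* ≈ 218 pallets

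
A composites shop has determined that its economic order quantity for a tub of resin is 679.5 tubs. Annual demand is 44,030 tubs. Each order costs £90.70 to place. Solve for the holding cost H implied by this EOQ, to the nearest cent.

Squaring Q* = √(2DS/H) gives Q*² = 2DS/H.
From Q* = √(2DS/H): H = 2DS / Q*² = 2 × 44,030 × 90.7 / 679.5² = 17.2984.

H ≈ £17.30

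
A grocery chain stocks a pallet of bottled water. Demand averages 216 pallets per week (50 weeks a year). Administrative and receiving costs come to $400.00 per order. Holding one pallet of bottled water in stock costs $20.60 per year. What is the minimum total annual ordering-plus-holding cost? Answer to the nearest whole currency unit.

TC* ≈ $13,341

Annual demand D = 216 × 50 = 10,800.
EOQ = √(2DS/H) = √(2 × 10,800 × 400 / 20.6) ≈ 647.62.
At Q*, ordering cost (D/Q*)S equals holding cost (Q*/2)H, each = √(DSH/2).
Minimum total = √(2DSH) = √(2 × 10,800 × 400 × 20.6) ≈ 13341.064.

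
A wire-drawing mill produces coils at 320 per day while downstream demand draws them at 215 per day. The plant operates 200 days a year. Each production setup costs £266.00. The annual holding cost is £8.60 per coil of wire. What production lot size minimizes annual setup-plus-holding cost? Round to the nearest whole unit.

Annual demand D = 215 × 200 = 43,000.
Production build-up factor (1 − d/p) = 1 − 215/320 = 0.3281.
Q* = √(2DS / (H(1 − d/p))) = √(2 × 43,000 × 266 / (8.6 × 0.3281)).
= √(22,876,000 / 2.8219) ≈ 2847.221.

Q* ≈ 2,847 coils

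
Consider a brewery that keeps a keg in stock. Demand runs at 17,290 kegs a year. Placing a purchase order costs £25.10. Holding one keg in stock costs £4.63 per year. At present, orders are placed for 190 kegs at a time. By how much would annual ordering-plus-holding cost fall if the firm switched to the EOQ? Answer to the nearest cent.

Extra cost ≈ £719.29 per year

EOQ = √(2DS/H) = √(2 × 17,290 × 25.1 / 4.63) ≈ 432.97.
Cost at Q* = (D/Q*)S + (Q*/2)H = √(2DSH) ≈ £2,004.66.
Cost at Q = 190: (17,290/190)×25.1 + (190/2)×4.63 = £2,284.10 + £439.85 = £2,723.95.
Excess = £2,723.95 − £2,004.66 = £719.29.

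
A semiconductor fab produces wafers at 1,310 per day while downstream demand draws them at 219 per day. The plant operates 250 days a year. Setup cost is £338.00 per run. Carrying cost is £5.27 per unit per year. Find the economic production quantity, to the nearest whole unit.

Annual demand D = 219 × 250 = 54,750.
Production build-up factor (1 − d/p) = 1 − 219/1,310 = 0.8328.
Q* = √(2DS / (H(1 − d/p))) = √(2 × 54,750 × 338 / (5.27 × 0.8328)).
= √(37,011,000 / 4.389) ≈ 2903.911.

Q* ≈ 2,904 wafers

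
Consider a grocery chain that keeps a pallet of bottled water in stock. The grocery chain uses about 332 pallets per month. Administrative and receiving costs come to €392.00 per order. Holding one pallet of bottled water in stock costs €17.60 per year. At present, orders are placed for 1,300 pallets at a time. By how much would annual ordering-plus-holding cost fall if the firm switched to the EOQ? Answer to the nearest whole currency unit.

Extra cost ≈ €5,227 per year

Annual demand D = 332 × 12 = 3,984.
EOQ = √(2DS/H) = √(2 × 3,984 × 392 / 17.6) ≈ 421.27.
Cost at Q* = (D/Q*)S + (Q*/2)H = √(2DSH) ≈ €7,414.37.
Cost at Q = 1,300: (3,984/1,300)×392 + (1,300/2)×17.6 = €1,201.33 + €11,440.00 = €12,641.33.
Excess = €12,641.33 − €7,414.37 = €5,226.96.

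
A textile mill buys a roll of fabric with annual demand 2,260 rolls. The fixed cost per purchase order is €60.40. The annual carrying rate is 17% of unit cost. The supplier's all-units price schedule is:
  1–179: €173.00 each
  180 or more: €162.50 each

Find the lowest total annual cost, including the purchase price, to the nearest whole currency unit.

Holding cost per unit per year at price C is H = 0.17·C.
Candidates are each tier's EOQ (if it falls in that tier) and each price-break quantity.
EOQ at €173.00 = 96.3 (feasible in tier 1): TC = 2,260×€173.00 + (2,260/96.3)×60.4 + (96.3/2)×0.17×€173.00 = €393,813.58.
EOQ at €162.50 = 99.4 < 180, so use break Q=180: TC = 2,260×€162.50 + (2,260/180.0)×60.4 + (180.0/2)×0.17×€162.50 = €370,494.61.
Lowest total cost among the candidates is at Q = 180.0.

TC* ≈ €370,495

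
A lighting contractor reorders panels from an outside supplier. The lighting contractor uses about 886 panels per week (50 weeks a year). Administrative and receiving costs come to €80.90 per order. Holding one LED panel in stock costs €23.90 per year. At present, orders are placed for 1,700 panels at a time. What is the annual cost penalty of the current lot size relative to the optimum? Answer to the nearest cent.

Extra cost ≈ €9,334.65 per year

Annual demand D = 886 × 50 = 44,300.
EOQ = √(2DS/H) = √(2 × 44,300 × 80.9 / 23.9) ≈ 547.64.
Cost at Q* = (D/Q*)S + (Q*/2)H = √(2DSH) ≈ €13,088.51.
Cost at Q = 1,700: (44,300/1,700)×80.9 + (1,700/2)×23.9 = €2,108.16 + €20,315.00 = €22,423.16.
Excess = €22,423.16 − €13,088.51 = €9,334.65.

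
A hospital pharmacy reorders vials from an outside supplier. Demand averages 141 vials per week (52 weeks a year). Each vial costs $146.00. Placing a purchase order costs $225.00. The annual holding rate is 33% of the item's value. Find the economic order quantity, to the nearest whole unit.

Q* ≈ 262 vials

Annual demand D = 141 × 52 = 7,332.
Holding cost H = 0.33 × $146.00 = $48.1800 per unit per year.
EOQ = √(2DS / H) = √(2 × 7,332 × 225 / 48.18).
= √(3,299,400 / 48.18) = √68,480.6974 ≈ 261.688.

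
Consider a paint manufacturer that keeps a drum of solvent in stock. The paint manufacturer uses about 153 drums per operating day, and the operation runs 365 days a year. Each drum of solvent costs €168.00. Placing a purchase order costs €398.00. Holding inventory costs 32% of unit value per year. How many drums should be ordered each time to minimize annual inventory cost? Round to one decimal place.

Annual demand D = 153 × 365 = 55,845.
Holding cost H = 0.32 × €168.00 = €53.7600 per unit per year.
EOQ = √(2DS / H) = √(2 × 55,845 × 398 / 53.76).
= √(44,452,620 / 53.76) = √826,871.6518 ≈ 909.325.

Q* ≈ 909.3 drums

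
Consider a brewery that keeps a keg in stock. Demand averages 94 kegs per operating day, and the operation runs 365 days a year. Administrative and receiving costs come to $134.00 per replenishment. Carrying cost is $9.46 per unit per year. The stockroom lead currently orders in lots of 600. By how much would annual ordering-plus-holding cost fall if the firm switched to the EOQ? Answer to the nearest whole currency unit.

Extra cost ≈ $1,174 per year

Annual demand D = 94 × 365 = 34,310.
EOQ = √(2DS/H) = √(2 × 34,310 × 134 / 9.46) ≈ 985.90.
Cost at Q* = (D/Q*)S + (Q*/2)H = √(2DSH) ≈ $9,326.60.
Cost at Q = 600: (34,310/600)×134 + (600/2)×9.46 = $7,662.57 + $2,838.00 = $10,500.57.
Excess = $10,500.57 − $9,326.60 = $1,173.97.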